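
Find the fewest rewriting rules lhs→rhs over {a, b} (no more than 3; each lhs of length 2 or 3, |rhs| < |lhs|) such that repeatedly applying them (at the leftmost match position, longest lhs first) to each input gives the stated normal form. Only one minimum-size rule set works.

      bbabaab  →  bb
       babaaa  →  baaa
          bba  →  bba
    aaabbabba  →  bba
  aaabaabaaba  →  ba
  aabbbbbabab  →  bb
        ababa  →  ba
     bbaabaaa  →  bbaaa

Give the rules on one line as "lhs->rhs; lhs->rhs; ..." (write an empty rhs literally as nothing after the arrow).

ab->b; bab->b; bbb->bb

  | bbabaab => bbaab => bbab => bb
  | babaaa => baaa
  | bba
  | aaabbabba => aabbabba => abbabba => bbabba => bbba => bba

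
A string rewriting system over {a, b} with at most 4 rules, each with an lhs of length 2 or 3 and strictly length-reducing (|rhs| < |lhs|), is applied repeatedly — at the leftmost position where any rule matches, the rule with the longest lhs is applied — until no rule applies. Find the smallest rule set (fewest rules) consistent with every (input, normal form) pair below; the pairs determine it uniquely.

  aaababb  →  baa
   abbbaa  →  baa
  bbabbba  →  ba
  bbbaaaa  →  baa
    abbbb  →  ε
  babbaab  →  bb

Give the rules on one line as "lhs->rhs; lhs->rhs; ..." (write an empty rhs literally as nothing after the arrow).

aaa->; ab->b; abb->aa; bba->aa

  | aaababb => babb => baa
  | abbbaa => aabaa => abaa => baa
  | bbabbba => aabbba => aaaba => ba
  | bbbaaaa => baaaaa => baa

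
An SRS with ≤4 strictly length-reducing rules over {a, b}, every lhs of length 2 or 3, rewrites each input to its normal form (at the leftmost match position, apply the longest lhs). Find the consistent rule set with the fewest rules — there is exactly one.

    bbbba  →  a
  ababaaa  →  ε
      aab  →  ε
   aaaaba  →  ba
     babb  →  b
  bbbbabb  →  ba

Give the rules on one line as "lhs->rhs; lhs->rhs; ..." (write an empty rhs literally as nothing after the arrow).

  | bbbba => bba => a
  | ababaaa => aaaa => baa => bb => ε
  | aab => bb => ε
  | aaaaba => baaba => bbba => ba

aa->b; abb->ba; bab->; bb->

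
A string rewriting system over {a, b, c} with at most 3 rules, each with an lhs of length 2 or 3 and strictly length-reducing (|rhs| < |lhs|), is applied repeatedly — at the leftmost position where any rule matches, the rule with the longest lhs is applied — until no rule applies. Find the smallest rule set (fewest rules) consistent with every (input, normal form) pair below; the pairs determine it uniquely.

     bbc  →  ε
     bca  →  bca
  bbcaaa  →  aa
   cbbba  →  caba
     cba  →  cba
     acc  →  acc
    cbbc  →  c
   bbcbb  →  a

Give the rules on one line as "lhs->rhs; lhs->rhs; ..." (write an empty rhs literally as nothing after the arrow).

  | bbc => ε
  | bca
  | bbcaaa => aaa => aa
  | cbbba => caba

aaa->aa; bb->a; bbc->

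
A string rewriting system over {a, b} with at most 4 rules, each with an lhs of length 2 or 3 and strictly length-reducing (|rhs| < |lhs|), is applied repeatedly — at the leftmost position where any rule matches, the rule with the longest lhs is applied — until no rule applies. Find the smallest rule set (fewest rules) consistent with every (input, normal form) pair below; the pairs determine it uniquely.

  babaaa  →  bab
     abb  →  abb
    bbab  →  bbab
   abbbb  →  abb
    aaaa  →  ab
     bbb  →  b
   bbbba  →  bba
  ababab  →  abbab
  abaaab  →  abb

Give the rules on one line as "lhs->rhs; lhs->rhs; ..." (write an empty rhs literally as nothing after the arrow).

  | babaaa => babaa => baba => bab
  | abb
  | bbab
  | abbbb => abb

aaa->ab; aba->ab; bbb->b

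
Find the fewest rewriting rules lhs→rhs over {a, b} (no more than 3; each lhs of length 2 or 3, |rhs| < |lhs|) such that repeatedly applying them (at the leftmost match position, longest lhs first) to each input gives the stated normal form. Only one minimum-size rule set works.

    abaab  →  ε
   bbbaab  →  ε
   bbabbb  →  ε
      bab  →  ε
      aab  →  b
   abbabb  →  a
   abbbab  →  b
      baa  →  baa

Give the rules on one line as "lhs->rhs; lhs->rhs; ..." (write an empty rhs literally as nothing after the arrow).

ab->b; abb->ba; bb->

  | abaab => baab => bab => bb => ε
  | bbbaab => baab => bab => bb => ε
  | bbabbb => abbb => bab => bb => ε
  | bab => bb => ε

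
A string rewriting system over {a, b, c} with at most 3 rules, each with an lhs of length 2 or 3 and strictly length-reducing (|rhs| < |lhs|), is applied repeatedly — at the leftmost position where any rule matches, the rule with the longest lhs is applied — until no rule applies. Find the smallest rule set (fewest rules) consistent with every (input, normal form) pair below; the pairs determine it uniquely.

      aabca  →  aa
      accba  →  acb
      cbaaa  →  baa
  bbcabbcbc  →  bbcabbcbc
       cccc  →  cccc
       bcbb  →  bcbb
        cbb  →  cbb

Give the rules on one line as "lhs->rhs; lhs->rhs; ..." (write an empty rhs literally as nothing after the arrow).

  | aabca => aa
  | accba => acb
  | cbaaa => baa
  | bbcabbcbc

abc->; cba->b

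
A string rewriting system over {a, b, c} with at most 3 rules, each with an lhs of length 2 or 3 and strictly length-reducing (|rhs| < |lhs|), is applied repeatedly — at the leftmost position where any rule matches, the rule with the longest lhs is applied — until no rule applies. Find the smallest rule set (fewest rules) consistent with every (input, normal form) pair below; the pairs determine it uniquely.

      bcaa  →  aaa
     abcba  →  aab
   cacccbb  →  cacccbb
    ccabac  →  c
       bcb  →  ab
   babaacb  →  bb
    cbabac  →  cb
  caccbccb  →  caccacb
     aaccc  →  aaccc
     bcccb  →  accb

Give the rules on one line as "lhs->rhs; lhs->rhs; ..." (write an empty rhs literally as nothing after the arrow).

  | bcaa => aaa
  | abcba => aaba => aab
  | cacccbb
  | ccabac => ccabc => ccaa => c

ba->b; bc->a; caa->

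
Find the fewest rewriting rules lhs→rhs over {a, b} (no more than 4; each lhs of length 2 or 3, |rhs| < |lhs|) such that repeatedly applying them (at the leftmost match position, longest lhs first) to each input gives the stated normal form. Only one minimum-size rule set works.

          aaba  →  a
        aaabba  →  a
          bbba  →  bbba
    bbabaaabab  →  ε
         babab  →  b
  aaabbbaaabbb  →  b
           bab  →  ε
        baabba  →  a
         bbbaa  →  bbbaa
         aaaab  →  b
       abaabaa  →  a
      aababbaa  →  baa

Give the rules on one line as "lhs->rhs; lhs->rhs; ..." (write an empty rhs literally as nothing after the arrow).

  | aaba => a
  | aaabba => aaba => a
  | bbba
  | bbabaaabab => baaabab => baab => bab => ε

ab->b; aba->; abb->b; bab->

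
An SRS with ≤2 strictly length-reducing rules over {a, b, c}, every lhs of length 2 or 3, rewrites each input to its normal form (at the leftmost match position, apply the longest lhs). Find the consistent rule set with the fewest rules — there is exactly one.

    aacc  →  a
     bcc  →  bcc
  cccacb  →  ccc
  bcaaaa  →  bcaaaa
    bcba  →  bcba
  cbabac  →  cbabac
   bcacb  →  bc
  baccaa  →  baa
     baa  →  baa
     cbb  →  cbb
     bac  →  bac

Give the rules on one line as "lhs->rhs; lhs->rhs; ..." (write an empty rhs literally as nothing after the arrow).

  | aacc => a
  | bcc
  | cccacb => ccc
  | bcaaaa

acb->; acc->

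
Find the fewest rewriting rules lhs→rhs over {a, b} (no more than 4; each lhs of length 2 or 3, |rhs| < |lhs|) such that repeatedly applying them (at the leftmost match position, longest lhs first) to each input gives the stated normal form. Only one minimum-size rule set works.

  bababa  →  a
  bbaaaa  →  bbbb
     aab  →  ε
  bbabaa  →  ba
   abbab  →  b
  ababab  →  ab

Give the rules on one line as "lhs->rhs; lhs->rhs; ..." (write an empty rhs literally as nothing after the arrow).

  | bababa => ababa => aaba => a
  | bbaaaa => bbbaa => bbbb
  | aab => ε
  | bbabaa => babaa => abaa => abb => ba

aa->b; aab->; abb->ba; bab->ab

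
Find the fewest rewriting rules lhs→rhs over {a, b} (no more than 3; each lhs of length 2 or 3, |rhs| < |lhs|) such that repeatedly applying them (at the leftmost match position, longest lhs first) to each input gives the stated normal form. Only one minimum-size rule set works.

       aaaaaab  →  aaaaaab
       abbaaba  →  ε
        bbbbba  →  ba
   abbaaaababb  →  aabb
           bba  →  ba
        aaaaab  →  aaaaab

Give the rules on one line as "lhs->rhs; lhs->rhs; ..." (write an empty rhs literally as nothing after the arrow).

  | aaaaaab
  | abbaaba => abaaba => aba => ε
  | bbbbba => bbbba => bbba => bba => ba
  | abbaaaababb => abaaaababb => aaababb => aabb

aba->; bba->ba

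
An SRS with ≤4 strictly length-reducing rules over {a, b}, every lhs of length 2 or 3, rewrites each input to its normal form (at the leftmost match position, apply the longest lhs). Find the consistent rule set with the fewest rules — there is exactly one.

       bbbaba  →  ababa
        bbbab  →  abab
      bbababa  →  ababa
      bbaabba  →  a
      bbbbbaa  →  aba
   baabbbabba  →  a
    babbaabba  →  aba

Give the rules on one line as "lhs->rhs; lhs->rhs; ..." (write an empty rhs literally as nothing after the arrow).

aa->a; abb->bb; bb->a

  | bbbaba => ababa
  | bbbab => abab
  | bbababa => aababa => ababa
  | bbaabba => aaabba => aabba => abba => bba => aa => a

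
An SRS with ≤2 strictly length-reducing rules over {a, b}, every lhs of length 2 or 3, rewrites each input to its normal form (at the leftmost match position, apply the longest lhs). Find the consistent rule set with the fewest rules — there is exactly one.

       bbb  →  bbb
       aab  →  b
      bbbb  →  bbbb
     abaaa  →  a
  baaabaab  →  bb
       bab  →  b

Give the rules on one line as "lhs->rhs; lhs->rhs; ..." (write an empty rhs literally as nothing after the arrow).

aa->; ab->

  | bbb
  | aab => b
  | bbbb
  | abaaa => aaa => a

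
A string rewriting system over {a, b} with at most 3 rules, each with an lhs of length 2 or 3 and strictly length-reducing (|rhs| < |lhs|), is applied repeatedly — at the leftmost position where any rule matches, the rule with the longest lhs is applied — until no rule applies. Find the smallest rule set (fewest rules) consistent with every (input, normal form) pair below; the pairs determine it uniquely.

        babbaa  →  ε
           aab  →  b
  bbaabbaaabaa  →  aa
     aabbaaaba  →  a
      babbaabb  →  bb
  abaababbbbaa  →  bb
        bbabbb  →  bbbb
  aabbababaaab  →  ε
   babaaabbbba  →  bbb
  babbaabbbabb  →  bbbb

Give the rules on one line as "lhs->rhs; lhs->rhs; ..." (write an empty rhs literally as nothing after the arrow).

  | babbaa => bbaa => ba => ε
  | aab => b
  | bbaabbaaabaa => babbaaabaa => bbaaabaa => baabaa => abaa => aa
  | aabbaaaba => bbaaaba => baaba => aba => a

aab->b; ab->; ba->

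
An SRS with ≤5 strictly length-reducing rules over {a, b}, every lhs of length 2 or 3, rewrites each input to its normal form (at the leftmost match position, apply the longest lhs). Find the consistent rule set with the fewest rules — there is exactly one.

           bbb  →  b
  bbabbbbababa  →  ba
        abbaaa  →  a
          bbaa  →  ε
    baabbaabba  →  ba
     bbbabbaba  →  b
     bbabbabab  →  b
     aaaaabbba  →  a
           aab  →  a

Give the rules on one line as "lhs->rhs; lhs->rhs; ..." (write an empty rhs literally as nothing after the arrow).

ab->; aba->b; baa->; bb->b

  | bbb => bb => b
  | bbabbbbababa => babbbbababa => bbbbababa => bbbababa => bbababa => bababa => bbba => bba => ba
  | abbaaa => baaa => a
  | bbaa => baa => ε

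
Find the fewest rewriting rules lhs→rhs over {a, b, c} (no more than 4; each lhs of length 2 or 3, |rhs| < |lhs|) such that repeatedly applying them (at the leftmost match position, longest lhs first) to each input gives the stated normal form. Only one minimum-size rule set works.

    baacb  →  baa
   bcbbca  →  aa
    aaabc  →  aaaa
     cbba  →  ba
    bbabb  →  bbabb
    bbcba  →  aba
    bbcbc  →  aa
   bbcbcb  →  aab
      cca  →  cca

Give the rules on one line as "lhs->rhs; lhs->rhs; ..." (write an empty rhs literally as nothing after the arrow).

  | baacb => baa
  | bcbbca => bbca => aa
  | aaabc => aaaa
  | cbba => ba

abc->aa; bbc->a; cb->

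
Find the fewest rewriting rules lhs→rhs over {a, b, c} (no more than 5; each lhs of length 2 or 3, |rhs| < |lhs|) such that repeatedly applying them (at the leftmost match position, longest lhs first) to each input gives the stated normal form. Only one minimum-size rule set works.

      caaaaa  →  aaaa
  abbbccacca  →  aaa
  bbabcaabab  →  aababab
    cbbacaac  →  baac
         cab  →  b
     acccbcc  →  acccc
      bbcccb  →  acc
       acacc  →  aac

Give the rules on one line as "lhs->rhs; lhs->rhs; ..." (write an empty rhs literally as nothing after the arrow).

bb->a; ca->; cac->bb; cb->

  | caaaaa => aaaa
  | abbbccacca => aabccacca => aabcbbca => aabbca => aaaca => aaa
  | bbabcaabab => aabcaabab => aababab
  | cbbacaac => bacaac => baac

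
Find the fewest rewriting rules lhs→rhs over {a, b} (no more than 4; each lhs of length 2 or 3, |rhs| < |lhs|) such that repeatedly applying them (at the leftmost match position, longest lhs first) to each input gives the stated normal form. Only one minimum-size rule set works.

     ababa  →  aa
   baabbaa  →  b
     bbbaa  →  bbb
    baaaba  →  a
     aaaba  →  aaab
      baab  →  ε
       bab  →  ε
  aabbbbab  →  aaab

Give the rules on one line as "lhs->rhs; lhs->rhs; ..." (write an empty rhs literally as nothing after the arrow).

abb->a; ba->b; bab->

  | ababa => aa
  | baabbaa => babbaa => baa => ba => b
  | bbbaa => bbba => bbb
  | baaaba => baaba => baba => a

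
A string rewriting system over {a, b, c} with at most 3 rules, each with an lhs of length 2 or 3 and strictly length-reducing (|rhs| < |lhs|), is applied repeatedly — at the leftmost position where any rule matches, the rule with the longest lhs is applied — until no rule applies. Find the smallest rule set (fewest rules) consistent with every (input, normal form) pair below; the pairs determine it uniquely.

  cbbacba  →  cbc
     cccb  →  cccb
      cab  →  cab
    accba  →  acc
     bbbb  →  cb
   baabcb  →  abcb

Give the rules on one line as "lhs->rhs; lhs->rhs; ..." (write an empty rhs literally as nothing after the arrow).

ba->; bbb->c

  | cbbacba => cbcba => cbc
  | cccb
  | cab
  | accba => acc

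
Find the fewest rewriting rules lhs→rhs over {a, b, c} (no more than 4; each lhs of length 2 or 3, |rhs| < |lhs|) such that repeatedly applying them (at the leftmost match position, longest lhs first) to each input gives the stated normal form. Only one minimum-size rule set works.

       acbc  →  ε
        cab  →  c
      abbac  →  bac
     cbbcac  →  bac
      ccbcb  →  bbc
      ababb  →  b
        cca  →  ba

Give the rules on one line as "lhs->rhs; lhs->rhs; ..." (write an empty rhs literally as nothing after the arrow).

  | acbc => acc => ab => ε
  | cab => c
  | abbac => bac
  | cbbcac => cbcac => ccac => bac

ab->; cb->c; cc->b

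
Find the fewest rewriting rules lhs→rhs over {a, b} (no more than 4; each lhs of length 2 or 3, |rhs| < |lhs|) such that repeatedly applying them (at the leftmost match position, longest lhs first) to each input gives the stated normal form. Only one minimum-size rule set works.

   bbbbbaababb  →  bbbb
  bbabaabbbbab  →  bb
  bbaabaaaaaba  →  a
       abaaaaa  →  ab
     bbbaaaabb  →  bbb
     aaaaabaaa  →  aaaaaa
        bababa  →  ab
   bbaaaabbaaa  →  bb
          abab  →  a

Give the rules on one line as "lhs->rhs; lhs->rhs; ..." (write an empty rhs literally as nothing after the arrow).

  | bbbbbaababb => bbbbbababb => bbbbabb => bbbb
  | bbabaabbbbab => baabbbbab => babbbbab => bbbab => bb
  | bbaabaaaaaba => bbabaaaaaba => baaaaaba => baaaaba => baaaba => baaba => baba => a
  | abaaaaa => abaaaa => abaaa => abaa => aba => ab

aab->; ba->b; bab->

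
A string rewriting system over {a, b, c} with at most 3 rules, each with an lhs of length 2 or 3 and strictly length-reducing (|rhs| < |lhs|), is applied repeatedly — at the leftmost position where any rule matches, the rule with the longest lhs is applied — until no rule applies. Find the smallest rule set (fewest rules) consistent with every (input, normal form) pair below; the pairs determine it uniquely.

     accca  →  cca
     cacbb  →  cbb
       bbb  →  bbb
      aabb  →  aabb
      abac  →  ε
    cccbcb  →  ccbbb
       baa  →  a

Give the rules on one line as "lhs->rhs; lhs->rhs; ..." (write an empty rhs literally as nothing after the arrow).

  | accca => cca
  | cacbb => cbb
  | bbb
  | aabb

ac->; ba->; cbc->bb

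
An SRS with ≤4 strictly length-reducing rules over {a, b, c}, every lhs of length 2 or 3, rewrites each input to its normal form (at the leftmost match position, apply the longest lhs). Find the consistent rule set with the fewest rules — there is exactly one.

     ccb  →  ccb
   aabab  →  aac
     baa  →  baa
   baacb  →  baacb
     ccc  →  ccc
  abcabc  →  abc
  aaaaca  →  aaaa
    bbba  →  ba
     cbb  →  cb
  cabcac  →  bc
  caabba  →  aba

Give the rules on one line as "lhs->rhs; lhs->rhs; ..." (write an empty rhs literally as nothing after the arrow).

bab->c; bb->b; ca->

  | ccb
  | aabab => aac
  | baa
  | baacb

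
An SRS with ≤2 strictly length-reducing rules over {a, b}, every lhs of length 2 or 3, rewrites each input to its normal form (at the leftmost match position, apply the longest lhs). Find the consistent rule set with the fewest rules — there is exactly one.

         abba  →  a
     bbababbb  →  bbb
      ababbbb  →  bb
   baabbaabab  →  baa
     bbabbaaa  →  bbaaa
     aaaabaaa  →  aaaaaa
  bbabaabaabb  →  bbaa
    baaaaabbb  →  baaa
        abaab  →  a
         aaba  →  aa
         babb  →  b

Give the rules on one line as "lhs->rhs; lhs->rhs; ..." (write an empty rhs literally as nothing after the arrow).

  | abba => a
  | bbababbb => bbabbb => bbb
  | ababbbb => abbbb => bb
  | baabbaabab => baaabab => baaab => baa

ab->; abb->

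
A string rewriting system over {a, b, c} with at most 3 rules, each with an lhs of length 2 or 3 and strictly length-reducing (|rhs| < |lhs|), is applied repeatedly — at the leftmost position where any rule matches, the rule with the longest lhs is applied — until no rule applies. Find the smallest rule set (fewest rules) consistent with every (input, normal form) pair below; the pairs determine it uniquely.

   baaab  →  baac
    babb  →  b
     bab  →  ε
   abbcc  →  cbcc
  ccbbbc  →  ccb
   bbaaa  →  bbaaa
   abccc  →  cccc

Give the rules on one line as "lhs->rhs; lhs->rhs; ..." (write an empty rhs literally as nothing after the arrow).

  | baaab => baac
  | babb => b
  | bab => ε
  | abbcc => cbcc

ab->c; bab->; bbc->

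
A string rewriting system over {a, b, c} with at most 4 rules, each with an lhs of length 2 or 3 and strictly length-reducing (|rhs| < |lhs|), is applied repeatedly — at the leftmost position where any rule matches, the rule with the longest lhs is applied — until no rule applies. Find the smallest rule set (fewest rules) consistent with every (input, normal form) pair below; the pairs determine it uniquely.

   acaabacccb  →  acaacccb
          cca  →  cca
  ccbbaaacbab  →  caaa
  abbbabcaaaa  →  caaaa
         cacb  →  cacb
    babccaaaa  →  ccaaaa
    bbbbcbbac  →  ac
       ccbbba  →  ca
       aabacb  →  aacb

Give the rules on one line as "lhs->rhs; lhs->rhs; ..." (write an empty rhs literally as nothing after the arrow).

ab->; ba->a; cba->a

  | acaabacccb => acaacccb
  | cca
  | ccbbaaacbab => ccbaaacbab => caaacbab => caaaab => caaa
  | abbbabcaaaa => bbabcaaaa => babcaaaa => abcaaaa => caaaa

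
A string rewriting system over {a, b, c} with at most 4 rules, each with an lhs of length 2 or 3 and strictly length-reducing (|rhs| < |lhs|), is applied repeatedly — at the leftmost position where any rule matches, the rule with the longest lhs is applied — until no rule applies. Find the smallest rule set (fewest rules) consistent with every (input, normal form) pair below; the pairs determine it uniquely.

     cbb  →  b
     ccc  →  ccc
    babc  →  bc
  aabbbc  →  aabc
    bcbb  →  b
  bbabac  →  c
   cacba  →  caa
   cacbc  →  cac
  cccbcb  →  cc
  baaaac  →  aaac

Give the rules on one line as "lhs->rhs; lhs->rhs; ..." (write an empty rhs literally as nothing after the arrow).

  | cbb => b
  | ccc
  | babc => bc
  | aabbbc => aabbc => aabc

ba->; bb->b; cb->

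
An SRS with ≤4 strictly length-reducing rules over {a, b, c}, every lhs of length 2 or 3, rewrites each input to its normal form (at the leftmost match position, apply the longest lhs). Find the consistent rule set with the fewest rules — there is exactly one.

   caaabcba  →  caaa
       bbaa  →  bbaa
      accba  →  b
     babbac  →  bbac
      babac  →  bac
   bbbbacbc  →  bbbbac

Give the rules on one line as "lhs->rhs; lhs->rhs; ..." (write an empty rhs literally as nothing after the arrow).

  | caaabcba => caacba => caaa
  | bbaa
  | accba => aca => b
  | babbac => bbac

ab->; aca->b; cb->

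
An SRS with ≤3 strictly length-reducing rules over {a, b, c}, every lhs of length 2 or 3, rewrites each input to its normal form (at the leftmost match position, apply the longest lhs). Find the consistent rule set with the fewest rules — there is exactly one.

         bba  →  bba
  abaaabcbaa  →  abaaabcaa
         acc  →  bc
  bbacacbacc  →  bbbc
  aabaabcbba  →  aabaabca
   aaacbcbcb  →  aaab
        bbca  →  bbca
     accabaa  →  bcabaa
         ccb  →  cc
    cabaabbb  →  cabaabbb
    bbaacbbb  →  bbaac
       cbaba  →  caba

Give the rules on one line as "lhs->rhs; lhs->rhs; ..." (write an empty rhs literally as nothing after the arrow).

acc->bc; bcc->a; cb->c

  | bba
  | abaaabcbaa => abaaabcaa
  | acc => bc
  | bbacacbacc => bbacacacc => bbacacbc => bbacacc => bbacbc => bbacc => bbbc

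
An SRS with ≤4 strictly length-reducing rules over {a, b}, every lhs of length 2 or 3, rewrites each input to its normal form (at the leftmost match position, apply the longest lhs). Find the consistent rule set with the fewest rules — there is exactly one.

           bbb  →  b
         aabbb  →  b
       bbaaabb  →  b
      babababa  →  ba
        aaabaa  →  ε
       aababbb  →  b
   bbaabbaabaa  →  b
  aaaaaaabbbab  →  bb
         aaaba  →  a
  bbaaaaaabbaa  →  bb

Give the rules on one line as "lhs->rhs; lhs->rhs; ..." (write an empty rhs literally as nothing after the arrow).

  | bbb => b
  | aabbb => bbb => b
  | bbaaabb => bbabb => bbb => b
  | babababa => bababa => baba => ba

aa->; ab->; bbb->b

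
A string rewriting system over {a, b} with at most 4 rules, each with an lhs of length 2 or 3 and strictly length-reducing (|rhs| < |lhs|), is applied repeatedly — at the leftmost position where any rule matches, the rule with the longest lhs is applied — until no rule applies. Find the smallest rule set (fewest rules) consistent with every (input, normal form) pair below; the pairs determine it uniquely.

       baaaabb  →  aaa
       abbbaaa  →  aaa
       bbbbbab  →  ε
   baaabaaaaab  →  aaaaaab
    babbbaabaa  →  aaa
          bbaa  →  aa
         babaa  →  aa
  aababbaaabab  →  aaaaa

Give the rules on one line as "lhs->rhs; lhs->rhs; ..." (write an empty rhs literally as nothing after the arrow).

ba->; bab->ba; bb->

  | baaaabb => aaabb => aaa
  | abbbaaa => abaaa => aaa
  | bbbbbab => bbbab => bab => ba => ε
  | baaabaaaaab => aabaaaaab => aaaaaab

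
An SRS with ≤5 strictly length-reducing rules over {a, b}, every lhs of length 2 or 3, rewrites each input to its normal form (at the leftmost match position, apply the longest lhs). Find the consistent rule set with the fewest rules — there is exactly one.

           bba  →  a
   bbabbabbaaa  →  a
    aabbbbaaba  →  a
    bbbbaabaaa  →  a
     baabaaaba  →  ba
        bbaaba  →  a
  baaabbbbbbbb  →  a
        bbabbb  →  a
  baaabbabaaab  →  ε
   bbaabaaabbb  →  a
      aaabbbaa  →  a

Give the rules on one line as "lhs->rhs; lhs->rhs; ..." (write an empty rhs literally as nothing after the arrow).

aa->a; ab->; bb->a; bbb->bb

  | bba => aa => a
  | bbabbabbaaa => aabbabbaaa => abbabbaaa => babbaaa => bbaaa => aaaa => aaa => aa => a
  | aabbbbaaba => abbbbaaba => bbbaaba => bbaaba => aaaba => aaba => aba => a
  | bbbbaabaaa => bbbaabaaa => bbaabaaa => aaabaaa => aabaaa => abaaa => aaa => aa => a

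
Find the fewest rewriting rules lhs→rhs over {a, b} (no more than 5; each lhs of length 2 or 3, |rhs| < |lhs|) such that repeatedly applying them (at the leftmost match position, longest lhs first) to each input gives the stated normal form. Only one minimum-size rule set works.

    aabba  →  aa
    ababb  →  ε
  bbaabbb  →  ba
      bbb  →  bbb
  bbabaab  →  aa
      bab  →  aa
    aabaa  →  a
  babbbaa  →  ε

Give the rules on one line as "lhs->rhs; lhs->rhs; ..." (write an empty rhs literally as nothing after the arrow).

aaa->; ab->; aba->aa; bab->aa

  | aabba => aba => aa
  | ababb => aabb => ab => ε
  | bbaabbb => bbabb => baab => ba
  | bbb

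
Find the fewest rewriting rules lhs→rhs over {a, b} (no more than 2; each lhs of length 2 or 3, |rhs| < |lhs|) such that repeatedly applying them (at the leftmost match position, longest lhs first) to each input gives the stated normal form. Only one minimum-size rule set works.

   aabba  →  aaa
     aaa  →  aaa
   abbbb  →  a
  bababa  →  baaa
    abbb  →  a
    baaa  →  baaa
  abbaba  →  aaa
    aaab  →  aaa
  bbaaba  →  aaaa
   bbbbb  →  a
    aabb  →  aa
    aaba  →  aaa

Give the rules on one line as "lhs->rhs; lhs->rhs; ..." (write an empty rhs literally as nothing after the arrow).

ab->a; bb->a

  | aabba => aaba => aaa
  | aaa
  | abbbb => abbb => abb => ab => a
  | bababa => baaba => baaa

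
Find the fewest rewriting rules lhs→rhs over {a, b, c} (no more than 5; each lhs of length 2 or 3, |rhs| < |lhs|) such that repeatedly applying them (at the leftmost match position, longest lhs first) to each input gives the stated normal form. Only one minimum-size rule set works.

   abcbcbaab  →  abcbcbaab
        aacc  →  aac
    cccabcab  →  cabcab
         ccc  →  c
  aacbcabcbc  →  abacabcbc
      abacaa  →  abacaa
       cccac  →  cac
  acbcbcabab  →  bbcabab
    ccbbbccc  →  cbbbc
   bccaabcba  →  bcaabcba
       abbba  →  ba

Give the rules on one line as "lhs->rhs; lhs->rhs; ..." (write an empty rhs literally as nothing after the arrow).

  | abcbcbaab
  | aacc => aac
  | cccabcab => ccabcab => cabcab
  | ccc => cc => c

abb->; acb->ba; bba->bb; cc->c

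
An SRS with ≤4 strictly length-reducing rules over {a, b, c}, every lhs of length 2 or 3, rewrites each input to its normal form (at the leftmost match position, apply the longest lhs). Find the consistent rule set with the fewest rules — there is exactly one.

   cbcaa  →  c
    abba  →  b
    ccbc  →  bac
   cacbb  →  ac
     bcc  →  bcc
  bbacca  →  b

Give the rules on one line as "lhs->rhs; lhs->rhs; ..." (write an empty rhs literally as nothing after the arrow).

aa->b; bb->; ca->a; ccb->ba

  | cbcaa => cbaa => cbb => c
  | abba => aa => b
  | ccbc => bac
  | cacbb => acbb => ac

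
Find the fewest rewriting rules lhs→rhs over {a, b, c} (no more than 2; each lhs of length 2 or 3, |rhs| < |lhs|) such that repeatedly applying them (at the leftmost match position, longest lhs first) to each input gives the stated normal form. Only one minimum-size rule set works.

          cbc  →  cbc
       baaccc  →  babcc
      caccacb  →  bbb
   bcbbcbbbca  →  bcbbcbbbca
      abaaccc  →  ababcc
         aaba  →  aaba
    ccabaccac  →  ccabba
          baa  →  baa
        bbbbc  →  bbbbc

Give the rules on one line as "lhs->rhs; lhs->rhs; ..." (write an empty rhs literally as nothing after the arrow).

ac->b; cac->a

  | cbc
  | baaccc => babcc
  | caccacb => acacb => bacb => bbb
  | bcbbcbbbca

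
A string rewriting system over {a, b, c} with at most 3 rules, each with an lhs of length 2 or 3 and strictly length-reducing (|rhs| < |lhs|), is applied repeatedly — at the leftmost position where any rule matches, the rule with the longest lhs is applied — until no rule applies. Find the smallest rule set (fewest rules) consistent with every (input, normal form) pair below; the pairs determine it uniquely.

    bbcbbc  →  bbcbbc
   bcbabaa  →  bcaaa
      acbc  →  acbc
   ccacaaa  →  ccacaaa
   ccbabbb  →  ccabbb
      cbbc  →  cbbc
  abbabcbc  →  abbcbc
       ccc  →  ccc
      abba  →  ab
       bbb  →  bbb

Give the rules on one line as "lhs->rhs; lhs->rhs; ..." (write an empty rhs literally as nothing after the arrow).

ba->a; bba->b

  | bbcbbc
  | bcbabaa => bcabaa => bcaaa
  | acbc
  | ccacaaa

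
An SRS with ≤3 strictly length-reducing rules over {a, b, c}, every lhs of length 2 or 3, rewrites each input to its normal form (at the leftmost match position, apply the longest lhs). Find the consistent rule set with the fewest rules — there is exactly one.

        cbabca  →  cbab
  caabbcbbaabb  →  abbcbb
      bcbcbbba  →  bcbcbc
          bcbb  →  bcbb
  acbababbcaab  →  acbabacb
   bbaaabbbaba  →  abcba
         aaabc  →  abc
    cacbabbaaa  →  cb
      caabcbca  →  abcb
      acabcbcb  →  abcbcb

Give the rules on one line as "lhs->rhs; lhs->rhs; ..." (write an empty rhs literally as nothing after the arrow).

aa->; bba->c; ca->

  | cbabca => cbab
  | caabbcbbaabb => abbcbbaabb => abbccabb => abbcbb
  | bcbcbbba => bcbcbc
  | bcbb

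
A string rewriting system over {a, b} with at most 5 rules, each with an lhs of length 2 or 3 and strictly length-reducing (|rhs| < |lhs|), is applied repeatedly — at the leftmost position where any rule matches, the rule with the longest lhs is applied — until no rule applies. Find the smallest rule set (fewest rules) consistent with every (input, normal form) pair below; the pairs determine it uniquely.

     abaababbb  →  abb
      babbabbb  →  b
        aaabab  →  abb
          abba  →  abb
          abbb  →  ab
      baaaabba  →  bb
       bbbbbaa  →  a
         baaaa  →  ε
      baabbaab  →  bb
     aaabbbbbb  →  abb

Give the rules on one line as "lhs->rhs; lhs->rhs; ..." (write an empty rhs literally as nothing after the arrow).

  | abaababbb => ababbb => abbbb => abab => abb
  | babbabbb => bbbabbb => baabbb => bbb => ba => b
  | aaabab => abab => abb
  | abba => abb

aa->; ba->b; baa->; bbb->ba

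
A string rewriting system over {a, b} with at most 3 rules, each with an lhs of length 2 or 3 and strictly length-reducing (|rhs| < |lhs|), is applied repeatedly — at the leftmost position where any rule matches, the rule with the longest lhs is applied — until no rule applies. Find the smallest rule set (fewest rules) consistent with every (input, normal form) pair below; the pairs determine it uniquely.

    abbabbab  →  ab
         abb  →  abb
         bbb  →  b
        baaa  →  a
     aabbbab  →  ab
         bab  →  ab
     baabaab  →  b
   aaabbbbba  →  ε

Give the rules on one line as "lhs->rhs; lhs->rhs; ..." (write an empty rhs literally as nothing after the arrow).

  | abbabbab => ababbab => aabbab => bbab => bab => ab
  | abb
  | bbb => b
  | baaa => aaa => a

aa->; ba->a; bbb->b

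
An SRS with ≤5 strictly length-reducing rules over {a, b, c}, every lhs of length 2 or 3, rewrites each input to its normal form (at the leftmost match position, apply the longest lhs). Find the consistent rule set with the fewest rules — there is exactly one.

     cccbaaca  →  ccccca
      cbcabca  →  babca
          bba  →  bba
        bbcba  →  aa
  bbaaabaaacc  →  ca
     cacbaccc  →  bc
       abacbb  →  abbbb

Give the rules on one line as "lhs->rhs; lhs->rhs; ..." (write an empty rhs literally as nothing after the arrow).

aaa->cc; ac->b; bbc->c; cb->a

  | cccbaaca => ccaaaca => ccccca
  | cbcabca => acabca => babca
  | bba
  | bbcba => cba => aa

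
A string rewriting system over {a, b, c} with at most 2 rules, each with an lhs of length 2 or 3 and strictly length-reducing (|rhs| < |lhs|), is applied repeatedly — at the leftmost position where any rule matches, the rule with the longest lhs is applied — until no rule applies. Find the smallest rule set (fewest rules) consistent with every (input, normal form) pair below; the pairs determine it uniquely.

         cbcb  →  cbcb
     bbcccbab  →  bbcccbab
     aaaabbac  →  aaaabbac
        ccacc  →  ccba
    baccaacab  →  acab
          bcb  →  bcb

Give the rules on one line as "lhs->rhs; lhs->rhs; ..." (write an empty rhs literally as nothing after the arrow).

acc->ba; baa->a

  | cbcb
  | bbcccbab
  | aaaabbac
  | ccacc => ccba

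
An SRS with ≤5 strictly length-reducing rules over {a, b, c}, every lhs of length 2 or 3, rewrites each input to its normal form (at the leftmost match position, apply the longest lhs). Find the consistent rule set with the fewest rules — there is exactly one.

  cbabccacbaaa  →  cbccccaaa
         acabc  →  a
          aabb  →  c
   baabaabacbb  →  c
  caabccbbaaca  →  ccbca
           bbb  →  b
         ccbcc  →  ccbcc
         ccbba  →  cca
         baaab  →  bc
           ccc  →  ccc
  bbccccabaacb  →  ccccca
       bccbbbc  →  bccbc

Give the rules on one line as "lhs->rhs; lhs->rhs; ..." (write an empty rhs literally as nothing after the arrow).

  | cbabccacbaaa => cbcccacbaaa => cbcccabaaa => cbccccaaa
  | acabc => aabc => acc => ac => a
  | aabb => acb => ab => c
  | baabaabacbb => bbaabacbb => aabacbb => acacbb => aacbb => aabb => acb => ab => c

ab->c; ac->a; baa->b; bb->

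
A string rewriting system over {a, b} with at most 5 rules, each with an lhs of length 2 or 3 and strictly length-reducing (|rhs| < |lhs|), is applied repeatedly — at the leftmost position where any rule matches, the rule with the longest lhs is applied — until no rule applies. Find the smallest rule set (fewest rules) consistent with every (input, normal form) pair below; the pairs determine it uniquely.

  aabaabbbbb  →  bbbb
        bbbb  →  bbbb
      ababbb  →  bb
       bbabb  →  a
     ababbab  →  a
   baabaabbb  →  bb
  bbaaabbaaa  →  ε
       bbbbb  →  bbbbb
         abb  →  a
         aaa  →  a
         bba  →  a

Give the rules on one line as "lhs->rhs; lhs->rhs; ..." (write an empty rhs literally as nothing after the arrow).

aa->; aab->; ab->a; ba->a

  | aabaabbbbb => aabbbbb => bbbb
  | bbbb
  | ababbb => aabbb => bb
  | bbabb => babb => abb => ab => a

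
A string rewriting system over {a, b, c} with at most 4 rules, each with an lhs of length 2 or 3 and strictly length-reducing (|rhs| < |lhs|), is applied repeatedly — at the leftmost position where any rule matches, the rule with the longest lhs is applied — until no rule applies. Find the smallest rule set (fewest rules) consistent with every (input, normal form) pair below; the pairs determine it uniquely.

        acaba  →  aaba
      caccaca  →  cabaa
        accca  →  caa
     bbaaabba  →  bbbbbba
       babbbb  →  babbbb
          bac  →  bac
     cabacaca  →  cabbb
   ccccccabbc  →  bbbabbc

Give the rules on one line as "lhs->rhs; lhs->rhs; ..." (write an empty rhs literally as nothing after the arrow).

  | acaba => aaba
  | caccaca => cabaca => cabaa
  | accca => abca => caa
  | bbaaabba => bbbbbba

aaa->bb; abc->ca; aca->aa; cc->b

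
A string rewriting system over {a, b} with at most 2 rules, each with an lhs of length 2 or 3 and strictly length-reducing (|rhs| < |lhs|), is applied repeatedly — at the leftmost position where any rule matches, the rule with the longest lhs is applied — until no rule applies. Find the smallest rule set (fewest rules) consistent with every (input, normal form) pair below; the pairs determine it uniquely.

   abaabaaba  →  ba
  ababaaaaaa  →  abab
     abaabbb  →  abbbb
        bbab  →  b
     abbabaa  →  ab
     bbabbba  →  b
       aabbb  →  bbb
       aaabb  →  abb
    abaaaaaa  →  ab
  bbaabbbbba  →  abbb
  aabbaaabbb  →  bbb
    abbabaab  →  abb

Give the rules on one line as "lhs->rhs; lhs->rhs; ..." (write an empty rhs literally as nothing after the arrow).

  | abaabaaba => abbaaba => aaba => ba
  | ababaaaaaa => ababaaaa => ababaa => abab
  | abaabbb => abbbb
  | bbab => b

aa->; bba->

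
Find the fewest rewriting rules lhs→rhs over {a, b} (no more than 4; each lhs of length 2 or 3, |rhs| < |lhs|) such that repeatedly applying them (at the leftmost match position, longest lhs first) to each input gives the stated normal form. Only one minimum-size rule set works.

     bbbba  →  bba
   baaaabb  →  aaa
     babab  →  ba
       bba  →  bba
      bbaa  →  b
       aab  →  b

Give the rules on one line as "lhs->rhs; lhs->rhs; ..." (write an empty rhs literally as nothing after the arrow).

  | bbbba => baba => bba
  | baaaabb => aabb => aaa
  | babab => bbab => bbb => ba
  | bba

ab->b; abb->aa; baa->; bbb->ba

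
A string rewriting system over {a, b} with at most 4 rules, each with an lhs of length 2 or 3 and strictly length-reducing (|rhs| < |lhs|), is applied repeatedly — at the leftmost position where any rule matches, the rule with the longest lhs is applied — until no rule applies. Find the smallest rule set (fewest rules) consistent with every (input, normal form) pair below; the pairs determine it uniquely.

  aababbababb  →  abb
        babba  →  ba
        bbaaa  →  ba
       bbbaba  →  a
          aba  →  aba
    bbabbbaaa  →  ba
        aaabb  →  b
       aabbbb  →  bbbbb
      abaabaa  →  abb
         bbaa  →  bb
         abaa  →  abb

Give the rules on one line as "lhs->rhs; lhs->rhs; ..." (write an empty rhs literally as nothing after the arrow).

aa->b; bab->; bba->ba

  | aababbababb => bbabbababb => babbababb => bababb => abb
  | babba => ba
  | bbaaa => baaa => bba => ba
  | bbbaba => bbaba => baba => a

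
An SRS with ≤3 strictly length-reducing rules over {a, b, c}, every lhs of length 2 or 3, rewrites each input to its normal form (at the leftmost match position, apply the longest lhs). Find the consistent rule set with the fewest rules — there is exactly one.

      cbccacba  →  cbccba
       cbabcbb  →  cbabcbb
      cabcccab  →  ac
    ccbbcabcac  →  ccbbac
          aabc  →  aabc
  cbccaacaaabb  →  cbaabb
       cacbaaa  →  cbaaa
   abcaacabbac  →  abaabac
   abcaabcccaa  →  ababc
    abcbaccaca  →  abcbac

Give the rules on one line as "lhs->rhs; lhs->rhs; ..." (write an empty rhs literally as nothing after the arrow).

  | cbccacba => cbccba
  | cbabcbb
  | cabcccab => acccab => acca => ac
  | ccbbcabcac => ccbbacac => ccbbac

ca->; cab->a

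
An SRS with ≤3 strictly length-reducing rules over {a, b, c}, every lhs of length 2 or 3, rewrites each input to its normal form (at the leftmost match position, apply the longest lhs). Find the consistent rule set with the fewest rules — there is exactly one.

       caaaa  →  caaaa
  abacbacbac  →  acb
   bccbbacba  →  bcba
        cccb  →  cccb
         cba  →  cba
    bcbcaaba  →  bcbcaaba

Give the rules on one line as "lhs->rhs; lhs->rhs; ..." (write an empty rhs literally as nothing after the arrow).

  | caaaa
  | abacbacbac => acbbacbac => abacbac => acbbac => abac => acb
  | bccbbacba => bcbacba => bccbba => bcba
  | cccb

bac->cb; cbb->b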